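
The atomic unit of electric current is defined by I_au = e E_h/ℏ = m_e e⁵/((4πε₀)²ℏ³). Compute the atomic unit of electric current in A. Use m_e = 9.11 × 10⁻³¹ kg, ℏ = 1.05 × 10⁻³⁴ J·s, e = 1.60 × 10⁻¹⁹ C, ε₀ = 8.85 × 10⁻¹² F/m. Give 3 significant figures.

6.67 × 10⁻³ A

I_au = e E_h/ℏ = m_e e⁵/((4πε₀)²ℏ³)
E_h = 4.38 × 10⁻¹⁸ J
e·E_h/ℏ = 6.67 × 10⁻³ A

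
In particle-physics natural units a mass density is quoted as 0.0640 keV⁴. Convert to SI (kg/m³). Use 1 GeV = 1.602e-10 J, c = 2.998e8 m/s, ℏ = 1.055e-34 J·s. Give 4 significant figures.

1.482e-5 kg/m³

Mass density is [E]/(c²[L]³) = [E]⁴/(ℏ³c⁵).
1 GeV⁴ → 1/(ℏ³c⁵) × (1 GeV in J)⁴ = 2.316e20 kg/m³.
Convert the energy scale: 0.0640 keV⁴ = 6.40e-26 GeV⁴.
Result: 6.40e-26 × 2.316e20 = 1.482e-5 kg/m³.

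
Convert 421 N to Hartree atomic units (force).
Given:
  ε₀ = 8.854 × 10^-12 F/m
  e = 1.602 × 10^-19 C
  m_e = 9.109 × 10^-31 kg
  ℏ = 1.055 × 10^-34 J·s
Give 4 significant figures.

5.122 × 10^9

atomic unit of force: F_au = E_h/a₀ = m_e²e⁶/((4πε₀)³ℏ⁴) = 8.220 × 10^-8 N.
421 / 8.220 × 10^-8 = 5.122 × 10^9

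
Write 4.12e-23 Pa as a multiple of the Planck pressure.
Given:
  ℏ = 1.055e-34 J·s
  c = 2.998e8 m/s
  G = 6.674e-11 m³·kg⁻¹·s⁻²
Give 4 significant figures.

8.894e-137

Planck pressure: p_P = c⁷/(ℏG²) = 4.632e113 Pa.
4.12e-23 / 4.632e113 = 8.894e-137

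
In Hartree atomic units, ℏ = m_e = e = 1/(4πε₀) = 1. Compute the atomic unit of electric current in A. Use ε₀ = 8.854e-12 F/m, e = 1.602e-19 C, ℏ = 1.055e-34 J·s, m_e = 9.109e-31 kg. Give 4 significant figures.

The unique combination of the constants set to 1 with dimensions of current is I_au = e E_h/ℏ = m_e e⁵/((4πε₀)²ℏ³).
E_h = 4.354e-18 J
e·E_h/ℏ = 6.612e-3 A

6.612e-3 A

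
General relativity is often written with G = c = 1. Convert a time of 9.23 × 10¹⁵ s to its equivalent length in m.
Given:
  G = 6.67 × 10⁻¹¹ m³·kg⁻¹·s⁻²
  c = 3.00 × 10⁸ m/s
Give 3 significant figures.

2.77 × 10²⁴ m

Time → length via c.
9.23 × 10¹⁵ s × (c) = 2.77 × 10²⁴ m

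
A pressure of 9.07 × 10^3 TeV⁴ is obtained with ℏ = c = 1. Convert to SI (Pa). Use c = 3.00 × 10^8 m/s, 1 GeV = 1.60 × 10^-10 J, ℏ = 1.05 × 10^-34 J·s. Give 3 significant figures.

Pressure is [E]/[L]³ = [E]⁴/(ℏc)³.
1 GeV⁴ → 1/(ℏc)³ × (1 GeV in J)⁴ = 2.10 × 10^37 Pa.
Convert the energy scale: 9.07 × 10^3 TeV⁴ = 9.07 × 10^15 GeV⁴.
Result: 9.07 × 10^15 × 2.10 × 10^37 = 1.90 × 10^53 Pa.

1.90 × 10^53 Pa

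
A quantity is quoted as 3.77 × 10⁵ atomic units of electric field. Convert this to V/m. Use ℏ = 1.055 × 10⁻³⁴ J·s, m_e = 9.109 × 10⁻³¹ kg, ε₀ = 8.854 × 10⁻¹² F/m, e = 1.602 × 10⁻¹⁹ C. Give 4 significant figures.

One atomic unit of electric field: E_au = E_h/(e a₀) = m_e²e⁵/((4πε₀)³ℏ⁴) = 5.131 × 10¹¹ V/m.
3.77 × 10⁵ × 5.131 × 10¹¹ V/m = 1.934 × 10¹⁷ V/m

1.934 × 10¹⁷ V/m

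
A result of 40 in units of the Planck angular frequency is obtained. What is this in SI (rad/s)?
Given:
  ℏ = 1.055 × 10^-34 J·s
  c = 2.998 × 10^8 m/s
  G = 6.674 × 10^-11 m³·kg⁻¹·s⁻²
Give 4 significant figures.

One Planck angular frequency: ω_P = √(c⁵/(ℏG)) = 1.855 × 10^43 rad/s.
40 × 1.855 × 10^43 rad/s = 7.419 × 10^44 rad/s

7.419 × 10^44 rad/s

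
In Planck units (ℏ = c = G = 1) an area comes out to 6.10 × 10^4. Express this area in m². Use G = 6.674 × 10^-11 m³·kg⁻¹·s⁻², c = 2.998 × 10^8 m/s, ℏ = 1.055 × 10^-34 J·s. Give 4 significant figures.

One Planck area: A_P = ℏG/c³ = 2.613 × 10^-70 m².
6.10 × 10^4 × 2.613 × 10^-70 m² = 1.594 × 10^-65 m²

1.594 × 10^-65 m²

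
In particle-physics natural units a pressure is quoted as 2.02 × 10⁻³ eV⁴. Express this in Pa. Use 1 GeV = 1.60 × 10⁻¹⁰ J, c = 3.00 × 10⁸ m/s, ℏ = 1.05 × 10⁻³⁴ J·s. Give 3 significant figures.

0.0424 Pa

Pressure is [E]/[L]³ = [E]⁴/(ℏc)³.
1 GeV⁴ → 1/(ℏc)³ × (1 GeV in J)⁴ = 2.10 × 10³⁷ Pa.
Convert the energy scale: 2.02 × 10⁻³ eV⁴ = 2.02 × 10⁻³⁹ GeV⁴.
Result: 2.02 × 10⁻³⁹ × 2.10 × 10³⁷ = 0.0424 Pa.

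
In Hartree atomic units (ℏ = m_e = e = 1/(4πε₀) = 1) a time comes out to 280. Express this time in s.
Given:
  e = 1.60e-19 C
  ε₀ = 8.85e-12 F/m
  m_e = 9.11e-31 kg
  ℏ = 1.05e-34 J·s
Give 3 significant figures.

6.71e-15 s

One atomic unit of time: τ_au = (4πε₀)²ℏ³/(m_e e⁴) = 2.40e-17 s.
280 × 2.40e-17 s = 6.71e-15 s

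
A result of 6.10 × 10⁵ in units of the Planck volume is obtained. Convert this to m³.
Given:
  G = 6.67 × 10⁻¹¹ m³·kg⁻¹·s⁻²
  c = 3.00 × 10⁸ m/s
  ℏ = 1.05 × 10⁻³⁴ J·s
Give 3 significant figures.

One Planck volume: V_P = (ℏG/c³)^(3/2) = 4.18 × 10⁻¹⁰⁵ m³.
6.10 × 10⁵ × 4.18 × 10⁻¹⁰⁵ m³ = 2.55 × 10⁻⁹⁹ m³

2.55 × 10⁻⁹⁹ m³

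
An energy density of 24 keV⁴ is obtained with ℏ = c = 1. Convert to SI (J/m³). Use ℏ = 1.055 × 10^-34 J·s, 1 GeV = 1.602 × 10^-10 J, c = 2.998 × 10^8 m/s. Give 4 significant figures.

[E]/[L]³ = [E]⁴/(ℏc)³; restore (ℏc)⁻³.
1 GeV⁴ → 1/(ℏc)³ × (1 GeV in J)⁴ = 2.082 × 10^37 J/m³.
Convert the energy scale: 24 keV⁴ = 2.40 × 10^-23 GeV⁴.
Result: 2.40 × 10^-23 × 2.082 × 10^37 = 4.996 × 10^14 J/m³.

4.996 × 10^14 J/m³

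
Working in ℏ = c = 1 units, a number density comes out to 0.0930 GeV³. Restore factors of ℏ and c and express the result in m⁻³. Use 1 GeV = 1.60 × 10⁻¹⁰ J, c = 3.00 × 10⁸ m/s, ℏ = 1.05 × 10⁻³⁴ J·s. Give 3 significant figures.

1.22 × 10⁴⁶ m⁻³

Number density is [L]⁻³ = [E]³/(ℏc)³.
1 GeV³ → 1/(ℏc)³ × (1 GeV in J)³ = 1.31 × 10⁴⁷ m⁻³.
Result: 0.0930 × 1.31 × 10⁴⁷ = 1.22 × 10⁴⁶ m⁻³.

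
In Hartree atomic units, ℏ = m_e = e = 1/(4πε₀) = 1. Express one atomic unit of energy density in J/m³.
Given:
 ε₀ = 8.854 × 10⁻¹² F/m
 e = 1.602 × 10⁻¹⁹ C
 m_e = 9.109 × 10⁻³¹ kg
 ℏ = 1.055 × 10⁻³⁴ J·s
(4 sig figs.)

From ℏ = m_e = e = 1/(4πε₀) = 1 the energy density scale is u_au = E_h/a₀³ = m_e⁴e¹⁰/((4πε₀)⁵ℏ⁸).
E_h = 4.354 × 10⁻¹⁸ J
a₀ = 5.297 × 10⁻¹¹ m
E_h/a₀³ = 2.929 × 10¹³ J/m³

2.929 × 10¹³ J/m³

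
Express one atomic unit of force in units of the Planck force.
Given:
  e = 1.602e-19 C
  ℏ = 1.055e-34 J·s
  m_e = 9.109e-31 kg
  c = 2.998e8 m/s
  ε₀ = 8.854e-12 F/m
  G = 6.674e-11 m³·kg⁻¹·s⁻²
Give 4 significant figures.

atomic unit of force: F_au = E_h/a₀ = m_e²e⁶/((4πε₀)³ℏ⁴) = 8.220e-8 N
Planck force: F_P = c⁴/G = 1.210e44 N
ratio = 8.220e-8 / 1.210e44 = 6.791e-52

6.791e-52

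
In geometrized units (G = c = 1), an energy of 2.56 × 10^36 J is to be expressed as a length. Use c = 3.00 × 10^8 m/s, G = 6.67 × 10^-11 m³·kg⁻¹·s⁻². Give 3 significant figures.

Energy → length via G/c⁴.
2.56 × 10^36 J × (G/c⁴) = 2.11 × 10^-8 m

2.11 × 10^-8 m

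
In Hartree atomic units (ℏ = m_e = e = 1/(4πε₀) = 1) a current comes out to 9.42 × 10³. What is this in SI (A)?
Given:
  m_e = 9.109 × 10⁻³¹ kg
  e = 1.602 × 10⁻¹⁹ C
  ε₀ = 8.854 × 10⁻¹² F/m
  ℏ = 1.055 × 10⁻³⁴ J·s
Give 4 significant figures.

62.28 A

One atomic unit of electric current: I_au = e E_h/ℏ = m_e e⁵/((4πε₀)²ℏ³) = 6.612 × 10⁻³ A.
9.42 × 10³ × 6.612 × 10⁻³ A = 62.28 A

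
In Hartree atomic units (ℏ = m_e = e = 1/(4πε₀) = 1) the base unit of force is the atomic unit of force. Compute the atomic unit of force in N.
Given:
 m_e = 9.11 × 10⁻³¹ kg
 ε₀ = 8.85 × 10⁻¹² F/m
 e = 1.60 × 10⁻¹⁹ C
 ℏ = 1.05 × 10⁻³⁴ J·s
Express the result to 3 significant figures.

F_au = E_h/a₀ = m_e²e⁶/((4πε₀)³ℏ⁴)
E_h = 4.38 × 10⁻¹⁸ J
a₀ = 5.26 × 10⁻¹¹ m
E_h/a₀ = 8.33 × 10⁻⁸ N

8.33 × 10⁻⁸ N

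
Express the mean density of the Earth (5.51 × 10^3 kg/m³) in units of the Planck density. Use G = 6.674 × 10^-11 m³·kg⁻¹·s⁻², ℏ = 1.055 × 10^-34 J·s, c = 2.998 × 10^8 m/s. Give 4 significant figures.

Planck density: ρ_P = c⁵/(ℏG²) = 5.154 × 10^96 kg/m³.
5.51 × 10^3 / 5.154 × 10^96 = 1.069 × 10^-93

1.069 × 10^-93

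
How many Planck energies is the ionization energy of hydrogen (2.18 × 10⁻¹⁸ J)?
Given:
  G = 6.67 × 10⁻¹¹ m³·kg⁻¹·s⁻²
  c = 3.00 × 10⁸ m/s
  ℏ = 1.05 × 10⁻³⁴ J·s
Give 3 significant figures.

Planck energy: E_P = √(ℏc⁵/G) = 1.96 × 10⁹ J.
2.18 × 10⁻¹⁸ / 1.96 × 10⁹ = 1.11 × 10⁻²⁷

1.11 × 10⁻²⁷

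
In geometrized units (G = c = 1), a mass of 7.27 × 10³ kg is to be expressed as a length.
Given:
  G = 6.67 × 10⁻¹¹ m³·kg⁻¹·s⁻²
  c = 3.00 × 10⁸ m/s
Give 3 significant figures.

5.39 × 10⁻²⁴ m

In G = c = 1 units mass has dimensions of length; the conversion factor is G/c².
7.27 × 10³ kg × (G/c²) = 5.39 × 10⁻²⁴ m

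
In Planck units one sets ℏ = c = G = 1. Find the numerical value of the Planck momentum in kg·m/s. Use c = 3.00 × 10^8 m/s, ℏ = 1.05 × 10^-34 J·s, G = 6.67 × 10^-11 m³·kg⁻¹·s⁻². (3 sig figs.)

p_P = √(ℏc³/G)
  = √(42.5)
  = 6.52 kg·m/s

6.52 kg·m/s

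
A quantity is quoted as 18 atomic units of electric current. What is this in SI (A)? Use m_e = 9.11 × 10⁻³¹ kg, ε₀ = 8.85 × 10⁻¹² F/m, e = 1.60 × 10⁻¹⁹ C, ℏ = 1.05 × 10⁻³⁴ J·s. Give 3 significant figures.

One atomic unit of electric current: I_au = e E_h/ℏ = m_e e⁵/((4πε₀)²ℏ³) = 6.67 × 10⁻³ A.
18 × 6.67 × 10⁻³ A = 0.120 A

0.120 A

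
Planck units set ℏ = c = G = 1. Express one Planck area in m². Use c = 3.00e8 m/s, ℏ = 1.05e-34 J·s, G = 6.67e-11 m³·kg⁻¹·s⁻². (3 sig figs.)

2.59e-70 m²

From ℏ = c = G = 1 the area scale is A_P = ℏG/c³.
  = 7.00e-45 / 2.70e25
  = 2.59e-70 m²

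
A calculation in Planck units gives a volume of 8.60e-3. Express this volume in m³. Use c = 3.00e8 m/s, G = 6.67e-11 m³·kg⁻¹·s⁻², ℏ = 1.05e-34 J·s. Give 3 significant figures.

3.59e-107 m³

One Planck volume: V_P = (ℏG/c³)^(3/2) = 4.18e-105 m³.
8.60e-3 × 4.18e-105 m³ = 3.59e-107 m³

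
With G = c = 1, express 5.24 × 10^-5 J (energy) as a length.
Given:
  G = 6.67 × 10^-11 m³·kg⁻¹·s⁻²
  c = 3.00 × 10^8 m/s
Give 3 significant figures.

Energy → length via G/c⁴.
5.24 × 10^-5 J × (G/c⁴) = 4.31 × 10^-49 m

4.31 × 10^-49 m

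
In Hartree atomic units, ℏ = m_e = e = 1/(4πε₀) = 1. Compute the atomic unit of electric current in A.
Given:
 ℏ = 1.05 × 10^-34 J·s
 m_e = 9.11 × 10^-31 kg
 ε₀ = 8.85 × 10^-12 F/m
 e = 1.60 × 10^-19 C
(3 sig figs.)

6.67 × 10^-3 A

Dimensional analysis gives I_au = e E_h/ℏ = m_e e⁵/((4πε₀)²ℏ³).
E_h = 4.38 × 10^-18 J
e·E_h/ℏ = 6.67 × 10^-3 A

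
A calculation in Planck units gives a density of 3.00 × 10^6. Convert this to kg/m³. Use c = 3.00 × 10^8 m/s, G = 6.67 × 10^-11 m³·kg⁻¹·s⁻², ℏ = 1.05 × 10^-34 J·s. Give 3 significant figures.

One Planck density: ρ_P = c⁵/(ℏG²) = 5.20 × 10^96 kg/m³.
3.00 × 10^6 × 5.20 × 10^96 kg/m³ = 1.56 × 10^103 kg/m³

1.56 × 10^103 kg/m³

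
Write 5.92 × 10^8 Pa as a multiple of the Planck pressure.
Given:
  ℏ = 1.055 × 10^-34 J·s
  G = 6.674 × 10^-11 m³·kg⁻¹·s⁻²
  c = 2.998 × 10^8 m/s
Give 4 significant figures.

Planck pressure: p_P = c⁷/(ℏG²) = 4.632 × 10^113 Pa.
5.92 × 10^8 / 4.632 × 10^113 = 1.278 × 10^-105

1.278 × 10^-105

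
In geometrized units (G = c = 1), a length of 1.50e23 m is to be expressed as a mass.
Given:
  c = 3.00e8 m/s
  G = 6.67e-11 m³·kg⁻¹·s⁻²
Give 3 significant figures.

2.02e50 kg

Length → mass via c²/G.
1.50e23 m × (c²/G) = 2.02e50 kg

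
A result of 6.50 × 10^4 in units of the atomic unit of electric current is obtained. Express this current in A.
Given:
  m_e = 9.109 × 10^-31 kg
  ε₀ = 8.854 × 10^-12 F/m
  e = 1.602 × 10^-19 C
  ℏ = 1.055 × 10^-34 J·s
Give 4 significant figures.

One atomic unit of electric current: I_au = e E_h/ℏ = m_e e⁵/((4πε₀)²ℏ³) = 6.612 × 10^-3 A.
6.50 × 10^4 × 6.612 × 10^-3 A = 429.8 A

429.8 A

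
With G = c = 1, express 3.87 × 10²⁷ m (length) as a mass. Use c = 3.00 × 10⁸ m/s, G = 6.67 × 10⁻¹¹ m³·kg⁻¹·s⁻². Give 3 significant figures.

Length → mass via c²/G.
3.87 × 10²⁷ m × (c²/G) = 5.22 × 10⁵⁴ kg

5.22 × 10⁵⁴ kg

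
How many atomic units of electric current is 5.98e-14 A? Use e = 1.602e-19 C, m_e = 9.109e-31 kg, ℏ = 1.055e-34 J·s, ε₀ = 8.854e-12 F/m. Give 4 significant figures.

atomic unit of electric current: I_au = e E_h/ℏ = m_e e⁵/((4πε₀)²ℏ³) = 6.612e-3 A.
5.98e-14 / 6.612e-3 = 9.044e-12

9.044e-12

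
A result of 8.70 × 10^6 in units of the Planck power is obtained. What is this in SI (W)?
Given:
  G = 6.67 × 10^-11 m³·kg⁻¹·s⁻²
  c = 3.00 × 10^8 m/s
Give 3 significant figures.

3.17 × 10^59 W

One Planck power: P_P = c⁵/G = 3.64 × 10^52 W.
8.70 × 10^6 × 3.64 × 10^52 W = 3.17 × 10^59 W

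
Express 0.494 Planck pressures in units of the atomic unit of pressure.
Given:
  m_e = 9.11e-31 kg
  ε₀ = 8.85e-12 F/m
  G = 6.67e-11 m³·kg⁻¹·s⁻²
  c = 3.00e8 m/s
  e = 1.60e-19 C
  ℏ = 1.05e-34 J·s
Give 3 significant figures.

Planck pressure: p_P = c⁷/(ℏG²) = 4.68e113 Pa
atomic unit of pressure: P_au = E_h/a₀³ = m_e⁴e¹⁰/((4πε₀)⁵ℏ⁸) = 3.01e13 Pa
0.494 × 4.68e113 / 3.01e13 = 7.68e99

7.68e99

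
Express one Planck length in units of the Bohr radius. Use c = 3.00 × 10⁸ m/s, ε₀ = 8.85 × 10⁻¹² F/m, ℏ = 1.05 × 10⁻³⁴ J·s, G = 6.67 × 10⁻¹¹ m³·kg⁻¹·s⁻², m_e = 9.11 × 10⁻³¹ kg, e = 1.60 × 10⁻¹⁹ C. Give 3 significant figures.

Planck length: ℓ_P = √(ℏG/c³) = 1.61 × 10⁻³⁵ m
Bohr radius: a₀ = 4πε₀ℏ²/(m_e e²) = 5.26 × 10⁻¹¹ m
ratio = 1.61 × 10⁻³⁵ / 5.26 × 10⁻¹¹ = 3.06 × 10⁻²⁵

3.06 × 10⁻²⁵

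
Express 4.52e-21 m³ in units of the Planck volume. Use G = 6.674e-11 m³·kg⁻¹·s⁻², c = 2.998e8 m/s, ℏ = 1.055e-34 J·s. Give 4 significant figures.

Planck volume: V_P = (ℏG/c³)^(3/2) = 4.224e-105 m³.
4.52e-21 / 4.224e-105 = 1.070e84

1.070e84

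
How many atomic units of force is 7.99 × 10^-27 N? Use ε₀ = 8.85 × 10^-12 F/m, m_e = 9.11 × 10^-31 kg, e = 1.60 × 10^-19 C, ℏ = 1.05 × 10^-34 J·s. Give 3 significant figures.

9.59 × 10^-20

atomic unit of force: F_au = E_h/a₀ = m_e²e⁶/((4πε₀)³ℏ⁴) = 8.33 × 10^-8 N.
7.99 × 10^-27 / 8.33 × 10^-8 = 9.59 × 10^-20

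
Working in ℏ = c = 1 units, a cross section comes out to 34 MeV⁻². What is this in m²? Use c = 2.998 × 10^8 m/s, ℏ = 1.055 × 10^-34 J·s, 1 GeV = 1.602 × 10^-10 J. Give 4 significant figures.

1.325 × 10^-24 m²

Area is [L]² = [E]⁻²·(ℏc)²; restore (ℏc)².
1 GeV⁻² → (ℏc)² × (1 GeV in J)⁻² = 3.898 × 10^-32 m².
Convert the energy scale: 34 MeV⁻² = 3.40 × 10^7 GeV⁻².
Result: 3.40 × 10^7 × 3.898 × 10^-32 = 1.325 × 10^-24 m².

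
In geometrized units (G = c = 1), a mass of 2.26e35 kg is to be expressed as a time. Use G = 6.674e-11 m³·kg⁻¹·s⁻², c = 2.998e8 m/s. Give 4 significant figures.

Mass → time via G/c³.
2.26e35 kg × (G/c³) = 0.5598 s

0.5598 s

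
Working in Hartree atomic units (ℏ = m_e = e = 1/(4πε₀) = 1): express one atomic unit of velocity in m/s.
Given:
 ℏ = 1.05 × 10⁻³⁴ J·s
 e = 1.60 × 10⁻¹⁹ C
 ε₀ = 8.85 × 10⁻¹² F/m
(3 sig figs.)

2.19 × 10⁶ m/s

The unique combination of the constants set to 1 with dimensions of velocity is v_au = e²/(4πε₀ℏ).
  = 2.56 × 10⁻³⁸ / 1.17 × 10⁻⁴⁴
  = 2.19 × 10⁶ m/s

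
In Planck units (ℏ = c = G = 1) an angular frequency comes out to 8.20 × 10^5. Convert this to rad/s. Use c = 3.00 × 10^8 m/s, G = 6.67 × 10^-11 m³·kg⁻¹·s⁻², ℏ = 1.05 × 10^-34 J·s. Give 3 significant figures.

One Planck angular frequency: ω_P = √(c⁵/(ℏG)) = 1.86 × 10^43 rad/s.
8.20 × 10^5 × 1.86 × 10^43 rad/s = 1.53 × 10^49 rad/s

1.53 × 10^49 rad/s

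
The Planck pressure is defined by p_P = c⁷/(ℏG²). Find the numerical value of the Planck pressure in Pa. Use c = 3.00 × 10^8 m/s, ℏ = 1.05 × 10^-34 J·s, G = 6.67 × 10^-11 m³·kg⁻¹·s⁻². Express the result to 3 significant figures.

p_P = c⁷/(ℏG²)
  = 2.19 × 10^59 / 4.67 × 10^-55
  = 4.68 × 10^113 Pa

4.68 × 10^113 Pa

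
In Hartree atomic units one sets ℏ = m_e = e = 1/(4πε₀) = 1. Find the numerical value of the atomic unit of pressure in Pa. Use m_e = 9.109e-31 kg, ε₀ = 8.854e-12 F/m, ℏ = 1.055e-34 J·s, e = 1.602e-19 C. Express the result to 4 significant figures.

2.929e13 Pa

P_au = E_h/a₀³ = m_e⁴e¹⁰/((4πε₀)⁵ℏ⁸)
E_h = 4.354e-18 J
a₀ = 5.297e-11 m
E_h/a₀³ = 2.929e13 Pa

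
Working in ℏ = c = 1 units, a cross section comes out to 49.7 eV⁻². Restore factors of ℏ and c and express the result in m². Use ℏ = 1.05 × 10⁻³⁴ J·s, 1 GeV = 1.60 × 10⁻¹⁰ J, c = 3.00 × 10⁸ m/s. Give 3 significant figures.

1.93 × 10⁻¹² m²

Area is [L]² = [E]⁻²·(ℏc)²; restore (ℏc)².
1 GeV⁻² → (ℏc)² × (1 GeV in J)⁻² = 3.88 × 10⁻³² m².
Convert the energy scale: 49.7 eV⁻² = 4.97 × 10¹⁹ GeV⁻².
Result: 4.97 × 10¹⁹ × 3.88 × 10⁻³² = 1.93 × 10⁻¹² m².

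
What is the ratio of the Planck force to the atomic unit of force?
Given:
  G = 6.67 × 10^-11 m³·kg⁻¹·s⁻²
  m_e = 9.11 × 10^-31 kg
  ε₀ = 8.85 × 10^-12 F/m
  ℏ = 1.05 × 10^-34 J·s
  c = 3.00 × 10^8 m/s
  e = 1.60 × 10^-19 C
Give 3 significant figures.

Planck force: F_P = c⁴/G = 1.21 × 10^44 N
atomic unit of force: F_au = E_h/a₀ = m_e²e⁶/((4πε₀)³ℏ⁴) = 8.33 × 10^-8 N
ratio = 1.21 × 10^44 / 8.33 × 10^-8 = 1.46 × 10^51

1.46 × 10^51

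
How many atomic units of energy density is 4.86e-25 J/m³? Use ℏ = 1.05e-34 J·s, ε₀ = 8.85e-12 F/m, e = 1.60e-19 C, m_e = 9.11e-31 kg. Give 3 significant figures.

1.61e-38

atomic unit of energy density: u_au = E_h/a₀³ = m_e⁴e¹⁰/((4πε₀)⁵ℏ⁸) = 3.01e13 J/m³.
4.86e-25 / 3.01e13 = 1.61e-38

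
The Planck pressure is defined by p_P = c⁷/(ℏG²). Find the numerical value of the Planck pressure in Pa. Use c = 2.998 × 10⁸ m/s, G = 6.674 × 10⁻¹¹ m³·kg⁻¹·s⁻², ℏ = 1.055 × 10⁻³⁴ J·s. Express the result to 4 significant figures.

p_P = c⁷/(ℏG²)
  = 2.177 × 10⁵⁹ / 4.699 × 10⁻⁵⁵
  = 4.632 × 10¹¹³ Pa

4.632 × 10¹¹³ Pa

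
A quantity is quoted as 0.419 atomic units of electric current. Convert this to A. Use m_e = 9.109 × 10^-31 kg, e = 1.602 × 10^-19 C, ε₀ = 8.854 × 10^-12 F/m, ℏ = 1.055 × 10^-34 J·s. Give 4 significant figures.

2.770 × 10^-3 A

One atomic unit of electric current: I_au = e E_h/ℏ = m_e e⁵/((4πε₀)²ℏ³) = 6.612 × 10^-3 A.
0.419 × 6.612 × 10^-3 A = 2.770 × 10^-3 A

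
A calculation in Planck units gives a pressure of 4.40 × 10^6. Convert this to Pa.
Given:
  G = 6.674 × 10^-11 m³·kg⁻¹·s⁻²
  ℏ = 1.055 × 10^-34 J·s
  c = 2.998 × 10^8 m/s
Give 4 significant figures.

One Planck pressure: p_P = c⁷/(ℏG²) = 4.632 × 10^113 Pa.
4.40 × 10^6 × 4.632 × 10^113 Pa = 2.038 × 10^120 Pa

2.038 × 10^120 Pa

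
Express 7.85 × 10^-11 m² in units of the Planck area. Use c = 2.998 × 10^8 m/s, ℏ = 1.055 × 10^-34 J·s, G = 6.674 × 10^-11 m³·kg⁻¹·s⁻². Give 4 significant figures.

3.004 × 10^59

Planck area: A_P = ℏG/c³ = 2.613 × 10^-70 m².
7.85 × 10^-11 / 2.613 × 10^-70 = 3.004 × 10^59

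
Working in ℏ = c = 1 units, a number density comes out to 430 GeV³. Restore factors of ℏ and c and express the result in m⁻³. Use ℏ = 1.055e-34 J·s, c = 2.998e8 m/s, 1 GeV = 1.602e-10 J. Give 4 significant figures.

5.587e49 m⁻³

Number density is [L]⁻³ = [E]³/(ℏc)³.
1 GeV³ → 1/(ℏc)³ × (1 GeV in J)³ = 1.299e47 m⁻³.
Result: 430 × 1.299e47 = 5.587e49 m⁻³.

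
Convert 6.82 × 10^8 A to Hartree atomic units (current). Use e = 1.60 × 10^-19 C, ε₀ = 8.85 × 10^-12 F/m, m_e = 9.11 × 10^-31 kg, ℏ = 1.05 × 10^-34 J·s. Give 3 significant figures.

1.02 × 10^11

atomic unit of electric current: I_au = e E_h/ℏ = m_e e⁵/((4πε₀)²ℏ³) = 6.67 × 10^-3 A.
6.82 × 10^8 / 6.67 × 10^-3 = 1.02 × 10^11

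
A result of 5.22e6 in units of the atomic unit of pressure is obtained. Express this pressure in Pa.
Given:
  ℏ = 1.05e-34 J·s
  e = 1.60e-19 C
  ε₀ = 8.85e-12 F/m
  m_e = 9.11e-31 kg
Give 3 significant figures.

One atomic unit of pressure: P_au = E_h/a₀³ = m_e⁴e¹⁰/((4πε₀)⁵ℏ⁸) = 3.01e13 Pa.
5.22e6 × 3.01e13 Pa = 1.57e20 Pa

1.57e20 Pa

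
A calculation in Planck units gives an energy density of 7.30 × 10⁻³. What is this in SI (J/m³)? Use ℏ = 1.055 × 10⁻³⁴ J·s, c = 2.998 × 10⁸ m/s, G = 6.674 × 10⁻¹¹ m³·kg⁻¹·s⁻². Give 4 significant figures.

One Planck energy density: u_P = c⁷/(ℏG²) = 4.632 × 10¹¹³ J/m³.
7.30 × 10⁻³ × 4.632 × 10¹¹³ J/m³ = 3.382 × 10¹¹¹ J/m³

3.382 × 10¹¹¹ J/m³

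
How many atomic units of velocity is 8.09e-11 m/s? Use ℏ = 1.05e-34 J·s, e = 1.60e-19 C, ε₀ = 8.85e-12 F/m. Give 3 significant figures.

3.69e-17

atomic unit of velocity: v_au = e²/(4πε₀ℏ) = 2.19e6 m/s.
8.09e-11 / 2.19e6 = 3.69e-17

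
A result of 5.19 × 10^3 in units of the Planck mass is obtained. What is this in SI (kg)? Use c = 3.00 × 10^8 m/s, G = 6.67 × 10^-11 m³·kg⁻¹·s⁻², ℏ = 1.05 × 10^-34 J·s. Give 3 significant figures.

One Planck mass: m_P = √(ℏc/G) = 2.17 × 10^-8 kg.
5.19 × 10^3 × 2.17 × 10^-8 kg = 1.13 × 10^-4 kg

1.13 × 10^-4 kg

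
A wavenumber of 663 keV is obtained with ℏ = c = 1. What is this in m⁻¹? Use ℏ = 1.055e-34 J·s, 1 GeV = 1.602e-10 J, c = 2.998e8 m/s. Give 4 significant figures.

3.358e12 m⁻¹

Inverse length is [E]/(ℏc).
1 GeV → 1/(ℏc) × (1 GeV in J) = 5.065e15 m⁻¹.
Convert the energy scale: 663 keV = 6.63e-4 GeV.
Result: 6.63e-4 × 5.065e15 = 3.358e12 m⁻¹.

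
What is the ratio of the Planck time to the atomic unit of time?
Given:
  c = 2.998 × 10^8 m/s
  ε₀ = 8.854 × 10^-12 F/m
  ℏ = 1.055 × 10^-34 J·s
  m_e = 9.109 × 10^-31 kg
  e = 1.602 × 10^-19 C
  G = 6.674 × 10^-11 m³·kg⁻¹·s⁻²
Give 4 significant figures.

Planck time: t_P = √(ℏG/c⁵) = 5.392 × 10^-44 s
atomic unit of time: τ_au = (4πε₀)²ℏ³/(m_e e⁴) = 2.423 × 10^-17 s
ratio = 5.392 × 10^-44 / 2.423 × 10^-17 = 2.225 × 10^-27

2.225 × 10^-27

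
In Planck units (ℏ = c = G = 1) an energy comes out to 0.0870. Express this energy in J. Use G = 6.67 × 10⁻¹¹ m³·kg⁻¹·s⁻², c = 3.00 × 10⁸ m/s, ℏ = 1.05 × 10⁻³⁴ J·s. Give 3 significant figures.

1.70 × 10⁸ J

One Planck energy: E_P = √(ℏc⁵/G) = 1.96 × 10⁹ J.
0.0870 × 1.96 × 10⁹ J = 1.70 × 10⁸ J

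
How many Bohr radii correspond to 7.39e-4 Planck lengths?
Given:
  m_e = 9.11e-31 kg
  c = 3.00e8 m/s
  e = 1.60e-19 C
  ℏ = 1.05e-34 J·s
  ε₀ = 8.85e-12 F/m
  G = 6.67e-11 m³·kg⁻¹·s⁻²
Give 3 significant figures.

Planck length: ℓ_P = √(ℏG/c³) = 1.61e-35 m
Bohr radius: a₀ = 4πε₀ℏ²/(m_e e²) = 5.26e-11 m
7.39e-4 × 1.61e-35 / 5.26e-11 = 2.26e-28

2.26e-28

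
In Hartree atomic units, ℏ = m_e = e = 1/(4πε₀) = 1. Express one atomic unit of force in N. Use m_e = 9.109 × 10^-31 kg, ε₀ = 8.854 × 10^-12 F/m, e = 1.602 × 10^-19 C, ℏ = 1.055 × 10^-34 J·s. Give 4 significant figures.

8.220 × 10^-8 N

From ℏ = m_e = e = 1/(4πε₀) = 1 the force scale is F_au = E_h/a₀ = m_e²e⁶/((4πε₀)³ℏ⁴).
E_h = 4.354 × 10^-18 J
a₀ = 5.297 × 10^-11 m
E_h/a₀ = 8.220 × 10^-8 N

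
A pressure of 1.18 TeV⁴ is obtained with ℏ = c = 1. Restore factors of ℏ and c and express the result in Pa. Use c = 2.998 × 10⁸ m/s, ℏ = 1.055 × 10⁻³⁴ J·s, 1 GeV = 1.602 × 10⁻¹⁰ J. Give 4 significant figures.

2.456 × 10⁴⁹ Pa

Pressure is [E]/[L]³ = [E]⁴/(ℏc)³.
1 GeV⁴ → 1/(ℏc)³ × (1 GeV in J)⁴ = 2.082 × 10³⁷ Pa.
Convert the energy scale: 1.18 TeV⁴ = 1.18 × 10¹² GeV⁴.
Result: 1.18 × 10¹² × 2.082 × 10³⁷ = 2.456 × 10⁴⁹ Pa.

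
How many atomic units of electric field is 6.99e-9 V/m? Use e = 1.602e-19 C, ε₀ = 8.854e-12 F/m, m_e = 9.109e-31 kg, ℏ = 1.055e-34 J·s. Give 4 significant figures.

atomic unit of electric field: E_au = E_h/(e a₀) = m_e²e⁵/((4πε₀)³ℏ⁴) = 5.131e11 V/m.
6.99e-9 / 5.131e11 = 1.362e-20

1.362e-20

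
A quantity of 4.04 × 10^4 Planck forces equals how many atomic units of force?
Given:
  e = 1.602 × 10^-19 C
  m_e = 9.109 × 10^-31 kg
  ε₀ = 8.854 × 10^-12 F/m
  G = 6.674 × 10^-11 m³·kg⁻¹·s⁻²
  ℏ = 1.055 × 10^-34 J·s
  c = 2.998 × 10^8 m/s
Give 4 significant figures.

5.949 × 10^55

Planck force: F_P = c⁴/G = 1.210 × 10^44 N
atomic unit of force: F_au = E_h/a₀ = m_e²e⁶/((4πε₀)³ℏ⁴) = 8.220 × 10^-8 N
4.04 × 10^4 × 1.210 × 10^44 / 8.220 × 10^-8 = 5.949 × 10^55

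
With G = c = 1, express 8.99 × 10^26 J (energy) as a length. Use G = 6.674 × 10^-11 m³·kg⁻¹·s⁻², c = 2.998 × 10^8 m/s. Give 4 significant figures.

7.427 × 10^-18 m

Energy → length via G/c⁴.
8.99 × 10^26 J × (G/c⁴) = 7.427 × 10^-18 m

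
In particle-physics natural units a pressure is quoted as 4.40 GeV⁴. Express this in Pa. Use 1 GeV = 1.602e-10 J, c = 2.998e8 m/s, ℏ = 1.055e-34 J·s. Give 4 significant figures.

9.159e37 Pa

Pressure is [E]/[L]³ = [E]⁴/(ℏc)³.
1 GeV⁴ → 1/(ℏc)³ × (1 GeV in J)⁴ = 2.082e37 Pa.
Result: 4.40 × 2.082e37 = 9.159e37 Pa.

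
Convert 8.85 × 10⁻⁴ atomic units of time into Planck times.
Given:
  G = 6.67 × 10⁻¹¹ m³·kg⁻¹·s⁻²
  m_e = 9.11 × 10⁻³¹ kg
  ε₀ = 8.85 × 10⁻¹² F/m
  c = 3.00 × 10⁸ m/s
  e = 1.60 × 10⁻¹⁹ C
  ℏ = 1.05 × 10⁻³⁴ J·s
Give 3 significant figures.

atomic unit of time: τ_au = (4πε₀)²ℏ³/(m_e e⁴) = 2.40 × 10⁻¹⁷ s
Planck time: t_P = √(ℏG/c⁵) = 5.37 × 10⁻⁴⁴ s
8.85 × 10⁻⁴ × 2.40 × 10⁻¹⁷ / 5.37 × 10⁻⁴⁴ = 3.95 × 10²³

3.95 × 10²³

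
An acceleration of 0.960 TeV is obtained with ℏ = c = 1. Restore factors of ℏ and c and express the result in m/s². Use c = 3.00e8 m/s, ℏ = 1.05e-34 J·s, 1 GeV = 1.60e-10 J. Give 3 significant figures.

Acceleration is [L]/[T]² = c·[E]/ℏ.
1 GeV → c/ℏ × (1 GeV in J) = 4.57e32 m/s².
Convert the energy scale: 0.960 TeV = 960 GeV.
Result: 960 × 4.57e32 = 4.39e35 m/s².

4.39e35 m/s²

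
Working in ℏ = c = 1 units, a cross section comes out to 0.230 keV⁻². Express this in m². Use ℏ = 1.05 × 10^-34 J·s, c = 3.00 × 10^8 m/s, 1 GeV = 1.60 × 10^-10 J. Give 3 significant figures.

8.91 × 10^-21 m²

Area is [L]² = [E]⁻²·(ℏc)²; restore (ℏc)².
1 GeV⁻² → (ℏc)² × (1 GeV in J)⁻² = 3.88 × 10^-32 m².
Convert the energy scale: 0.230 keV⁻² = 2.30 × 10^11 GeV⁻².
Result: 2.30 × 10^11 × 3.88 × 10^-32 = 8.91 × 10^-21 m².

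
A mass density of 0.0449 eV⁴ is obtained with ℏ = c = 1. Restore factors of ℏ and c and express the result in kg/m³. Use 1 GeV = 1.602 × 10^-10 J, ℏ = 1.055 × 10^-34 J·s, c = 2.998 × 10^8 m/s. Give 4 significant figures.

1.040 × 10^-17 kg/m³

Mass density is [E]/(c²[L]³) = [E]⁴/(ℏ³c⁵).
1 GeV⁴ → 1/(ℏ³c⁵) × (1 GeV in J)⁴ = 2.316 × 10^20 kg/m³.
Convert the energy scale: 0.0449 eV⁴ = 4.49 × 10^-38 GeV⁴.
Result: 4.49 × 10^-38 × 2.316 × 10^20 = 1.040 × 10^-17 kg/m³.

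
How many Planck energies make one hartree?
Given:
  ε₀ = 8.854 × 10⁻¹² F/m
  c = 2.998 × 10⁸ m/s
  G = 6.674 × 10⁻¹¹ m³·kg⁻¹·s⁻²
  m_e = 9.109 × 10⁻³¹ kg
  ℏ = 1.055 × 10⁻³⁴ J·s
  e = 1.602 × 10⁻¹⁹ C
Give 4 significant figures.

hartree: E_h = m_e e⁴/(4πε₀ℏ)² = 4.354 × 10⁻¹⁸ J
Planck energy: E_P = √(ℏc⁵/G) = 1.957 × 10⁹ J
ratio = 4.354 × 10⁻¹⁸ / 1.957 × 10⁹ = 2.225 × 10⁻²⁷

2.225 × 10⁻²⁷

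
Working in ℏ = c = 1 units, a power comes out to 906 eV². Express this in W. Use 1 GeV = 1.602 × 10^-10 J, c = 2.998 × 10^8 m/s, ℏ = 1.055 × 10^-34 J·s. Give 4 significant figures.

0.2204 W

Power is [E]/[T] = [E]²/ℏ.
1 GeV² → 1/ℏ × (1 GeV in J)² = 2.433 × 10^14 W.
Convert the energy scale: 906 eV² = 9.06 × 10^-16 GeV².
Result: 9.06 × 10^-16 × 2.433 × 10^14 = 0.2204 W.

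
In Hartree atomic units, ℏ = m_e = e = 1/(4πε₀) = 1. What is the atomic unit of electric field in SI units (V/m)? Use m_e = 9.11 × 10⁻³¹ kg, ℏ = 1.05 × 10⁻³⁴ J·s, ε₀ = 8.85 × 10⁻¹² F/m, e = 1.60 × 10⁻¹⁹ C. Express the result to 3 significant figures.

The unique combination of the constants set to 1 with dimensions of electric field is E_au = E_h/(e a₀) = m_e²e⁵/((4πε₀)³ℏ⁴).
E_h = 4.38 × 10⁻¹⁸ J
a₀ = 5.26 × 10⁻¹¹ m
E_h/(e·a₀) = 5.20 × 10¹¹ V/m

5.20 × 10¹¹ V/m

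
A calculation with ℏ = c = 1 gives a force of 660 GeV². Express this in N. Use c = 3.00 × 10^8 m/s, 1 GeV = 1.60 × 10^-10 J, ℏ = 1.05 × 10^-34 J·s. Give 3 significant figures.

5.36 × 10^8 N

Force is [E]/[L] = [E]²/(ℏc); restore (ℏc)⁻¹.
1 GeV² → 1/(ℏc) × (1 GeV in J)² = 8.13 × 10^5 N.
Result: 660 × 8.13 × 10^5 = 5.36 × 10^8 N.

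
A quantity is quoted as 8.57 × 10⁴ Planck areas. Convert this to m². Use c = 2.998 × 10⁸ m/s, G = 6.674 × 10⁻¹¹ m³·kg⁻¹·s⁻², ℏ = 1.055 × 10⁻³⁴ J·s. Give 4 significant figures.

2.239 × 10⁻⁶⁵ m²

One Planck area: A_P = ℏG/c³ = 2.613 × 10⁻⁷⁰ m².
8.57 × 10⁴ × 2.613 × 10⁻⁷⁰ m² = 2.239 × 10⁻⁶⁵ m²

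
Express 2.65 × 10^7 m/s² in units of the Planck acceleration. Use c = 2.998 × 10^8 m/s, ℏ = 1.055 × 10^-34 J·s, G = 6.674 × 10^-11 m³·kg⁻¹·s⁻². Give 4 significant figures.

4.766 × 10^-45

Planck acceleration: a_P = √(c⁷/(ℏG)) = 5.560 × 10^51 m/s².
2.65 × 10^7 / 5.560 × 10^51 = 4.766 × 10^-45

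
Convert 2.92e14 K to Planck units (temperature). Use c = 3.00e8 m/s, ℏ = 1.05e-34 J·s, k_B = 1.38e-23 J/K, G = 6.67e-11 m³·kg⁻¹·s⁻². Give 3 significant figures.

Planck temperature: T_P = √(ℏc⁵/G) / k_B = 1.42e32 K.
2.92e14 / 1.42e32 = 2.06e-18

2.06e-18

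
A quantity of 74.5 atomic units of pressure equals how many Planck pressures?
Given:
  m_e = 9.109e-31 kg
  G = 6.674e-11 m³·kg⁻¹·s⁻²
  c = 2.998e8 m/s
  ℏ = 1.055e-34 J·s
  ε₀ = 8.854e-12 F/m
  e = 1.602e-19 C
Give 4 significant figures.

atomic unit of pressure: P_au = E_h/a₀³ = m_e⁴e¹⁰/((4πε₀)⁵ℏ⁸) = 2.929e13 Pa
Planck pressure: p_P = c⁷/(ℏG²) = 4.632e113 Pa
74.5 × 2.929e13 / 4.632e113 = 4.711e-99

4.711e-99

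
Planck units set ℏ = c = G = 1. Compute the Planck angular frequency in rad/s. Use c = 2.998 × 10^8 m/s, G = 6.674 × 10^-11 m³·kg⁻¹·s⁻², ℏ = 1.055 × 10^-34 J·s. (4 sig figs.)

From ℏ = c = G = 1 the angular frequency scale is ω_P = √(c⁵/(ℏG)).
  = √(3.440 × 10^86)
  = 1.855 × 10^43 rad/s

1.855 × 10^43 rad/s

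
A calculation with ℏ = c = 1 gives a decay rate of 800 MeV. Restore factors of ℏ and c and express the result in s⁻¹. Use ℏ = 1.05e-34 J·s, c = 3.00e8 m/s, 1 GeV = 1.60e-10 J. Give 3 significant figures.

1.22e24 s⁻¹

A rate is [E]/ℏ; divide by ℏ.
1 GeV → 1/ℏ × (1 GeV in J) = 1.52e24 s⁻¹.
Convert the energy scale: 800 MeV = 0.800 GeV.
Result: 0.800 × 1.52e24 = 1.22e24 s⁻¹.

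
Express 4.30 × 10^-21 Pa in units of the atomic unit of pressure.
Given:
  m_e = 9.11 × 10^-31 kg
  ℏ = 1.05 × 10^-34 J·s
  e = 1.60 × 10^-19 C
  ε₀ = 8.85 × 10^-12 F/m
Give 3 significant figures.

1.43 × 10^-34

atomic unit of pressure: P_au = E_h/a₀³ = m_e⁴e¹⁰/((4πε₀)⁵ℏ⁸) = 3.01 × 10^13 Pa.
4.30 × 10^-21 / 3.01 × 10^13 = 1.43 × 10^-34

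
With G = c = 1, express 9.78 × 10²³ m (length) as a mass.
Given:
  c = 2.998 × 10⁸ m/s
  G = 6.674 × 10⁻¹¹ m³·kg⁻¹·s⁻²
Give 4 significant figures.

Length → mass via c²/G.
9.78 × 10²³ m × (c²/G) = 1.317 × 10⁵¹ kg

1.317 × 10⁵¹ kg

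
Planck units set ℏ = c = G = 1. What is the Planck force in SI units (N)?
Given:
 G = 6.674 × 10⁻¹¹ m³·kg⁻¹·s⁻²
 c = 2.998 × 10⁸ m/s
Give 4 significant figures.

1.210 × 10⁴⁴ N

Dimensional analysis gives F_P = c⁴/G.
  = 8.078 × 10³³ / 6.674 × 10⁻¹¹
  = 1.210 × 10⁴⁴ N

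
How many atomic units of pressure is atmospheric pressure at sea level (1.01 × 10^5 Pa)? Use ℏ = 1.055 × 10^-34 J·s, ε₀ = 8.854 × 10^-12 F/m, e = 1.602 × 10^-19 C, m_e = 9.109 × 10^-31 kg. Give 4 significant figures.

3.448 × 10^-9

atomic unit of pressure: P_au = E_h/a₀³ = m_e⁴e¹⁰/((4πε₀)⁵ℏ⁸) = 2.929 × 10^13 Pa.
1.01 × 10^5 / 2.929 × 10^13 = 3.448 × 10^-9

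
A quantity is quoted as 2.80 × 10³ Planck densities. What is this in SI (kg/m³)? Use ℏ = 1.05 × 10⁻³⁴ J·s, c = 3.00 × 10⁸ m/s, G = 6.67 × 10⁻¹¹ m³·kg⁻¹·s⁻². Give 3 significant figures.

One Planck density: ρ_P = c⁵/(ℏG²) = 5.20 × 10⁹⁶ kg/m³.
2.80 × 10³ × 5.20 × 10⁹⁶ kg/m³ = 1.46 × 10¹⁰⁰ kg/m³

1.46 × 10¹⁰⁰ kg/m³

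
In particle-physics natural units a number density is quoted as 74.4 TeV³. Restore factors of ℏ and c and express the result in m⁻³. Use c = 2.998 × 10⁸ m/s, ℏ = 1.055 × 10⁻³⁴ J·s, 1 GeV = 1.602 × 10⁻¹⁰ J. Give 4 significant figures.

Number density is [L]⁻³ = [E]³/(ℏc)³.
1 GeV³ → 1/(ℏc)³ × (1 GeV in J)³ = 1.299 × 10⁴⁷ m⁻³.
Convert the energy scale: 74.4 TeV³ = 7.44 × 10¹⁰ GeV³.
Result: 7.44 × 10¹⁰ × 1.299 × 10⁴⁷ = 9.667 × 10⁵⁷ m⁻³.

9.667 × 10⁵⁷ m⁻³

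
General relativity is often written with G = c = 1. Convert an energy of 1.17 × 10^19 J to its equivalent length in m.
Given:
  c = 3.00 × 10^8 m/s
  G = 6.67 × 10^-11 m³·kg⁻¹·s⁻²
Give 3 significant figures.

Energy → length via G/c⁴.
1.17 × 10^19 J × (G/c⁴) = 9.63 × 10^-26 m

9.63 × 10^-26 m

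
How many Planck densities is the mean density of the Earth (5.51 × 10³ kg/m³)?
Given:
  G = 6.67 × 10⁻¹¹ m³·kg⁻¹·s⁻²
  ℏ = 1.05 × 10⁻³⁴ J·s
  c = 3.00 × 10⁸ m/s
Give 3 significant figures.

1.06 × 10⁻⁹³

Planck density: ρ_P = c⁵/(ℏG²) = 5.20 × 10⁹⁶ kg/m³.
5.51 × 10³ / 5.20 × 10⁹⁶ = 1.06 × 10⁻⁹³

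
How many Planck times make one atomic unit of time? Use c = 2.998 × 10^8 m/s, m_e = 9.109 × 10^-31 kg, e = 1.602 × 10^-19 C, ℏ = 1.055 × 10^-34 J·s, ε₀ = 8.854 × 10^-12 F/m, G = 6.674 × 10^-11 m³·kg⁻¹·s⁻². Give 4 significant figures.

atomic unit of time: τ_au = (4πε₀)²ℏ³/(m_e e⁴) = 2.423 × 10^-17 s
Planck time: t_P = √(ℏG/c⁵) = 5.392 × 10^-44 s
ratio = 2.423 × 10^-17 / 5.392 × 10^-44 = 4.494 × 10^26

4.494 × 10^26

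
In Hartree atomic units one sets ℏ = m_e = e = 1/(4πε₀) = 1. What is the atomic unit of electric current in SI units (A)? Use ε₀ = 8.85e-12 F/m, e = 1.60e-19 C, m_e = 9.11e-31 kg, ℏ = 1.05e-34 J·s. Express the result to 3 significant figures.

6.67e-3 A

I_au = e E_h/ℏ = m_e e⁵/((4πε₀)²ℏ³)
E_h = 4.38e-18 J
e·E_h/ℏ = 6.67e-3 A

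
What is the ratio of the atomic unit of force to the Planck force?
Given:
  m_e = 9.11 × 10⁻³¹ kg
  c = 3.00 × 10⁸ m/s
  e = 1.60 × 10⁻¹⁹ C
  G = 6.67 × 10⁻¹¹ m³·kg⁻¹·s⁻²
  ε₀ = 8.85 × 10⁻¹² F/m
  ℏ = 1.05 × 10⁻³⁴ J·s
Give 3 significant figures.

6.86 × 10⁻⁵²

atomic unit of force: F_au = E_h/a₀ = m_e²e⁶/((4πε₀)³ℏ⁴) = 8.33 × 10⁻⁸ N
Planck force: F_P = c⁴/G = 1.21 × 10⁴⁴ N
ratio = 8.33 × 10⁻⁸ / 1.21 × 10⁴⁴ = 6.86 × 10⁻⁵²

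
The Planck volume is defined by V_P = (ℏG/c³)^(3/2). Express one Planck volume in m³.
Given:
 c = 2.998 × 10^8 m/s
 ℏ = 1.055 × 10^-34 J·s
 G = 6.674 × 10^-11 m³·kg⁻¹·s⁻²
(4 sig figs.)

4.224 × 10^-105 m³

V_P = (ℏG/c³)^(3/2)
  = √(1.784 × 10^-209)
  = 4.224 × 10^-105 m³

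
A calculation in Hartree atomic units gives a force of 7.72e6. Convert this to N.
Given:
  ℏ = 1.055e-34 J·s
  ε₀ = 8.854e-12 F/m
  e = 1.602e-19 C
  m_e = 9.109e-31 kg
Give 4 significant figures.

One atomic unit of force: F_au = E_h/a₀ = m_e²e⁶/((4πε₀)³ℏ⁴) = 8.220e-8 N.
7.72e6 × 8.220e-8 N = 0.6346 N

0.6346 N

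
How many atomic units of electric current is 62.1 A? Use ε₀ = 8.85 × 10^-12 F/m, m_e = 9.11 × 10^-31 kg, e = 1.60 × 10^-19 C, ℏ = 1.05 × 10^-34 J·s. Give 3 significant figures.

9.31 × 10^3

atomic unit of electric current: I_au = e E_h/ℏ = m_e e⁵/((4πε₀)²ℏ³) = 6.67 × 10^-3 A.
62.1 / 6.67 × 10^-3 = 9.31 × 10^3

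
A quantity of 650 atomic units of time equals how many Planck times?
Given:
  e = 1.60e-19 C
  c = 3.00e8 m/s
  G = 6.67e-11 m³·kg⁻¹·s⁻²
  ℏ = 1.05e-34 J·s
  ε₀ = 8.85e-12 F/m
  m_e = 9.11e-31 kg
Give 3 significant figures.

atomic unit of time: τ_au = (4πε₀)²ℏ³/(m_e e⁴) = 2.40e-17 s
Planck time: t_P = √(ℏG/c⁵) = 5.37e-44 s
650 × 2.40e-17 / 5.37e-44 = 2.90e29

2.90e29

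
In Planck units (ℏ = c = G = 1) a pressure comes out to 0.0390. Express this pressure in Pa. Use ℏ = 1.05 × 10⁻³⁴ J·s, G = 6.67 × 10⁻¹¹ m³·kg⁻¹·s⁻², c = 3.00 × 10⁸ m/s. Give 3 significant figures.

1.83 × 10¹¹² Pa

One Planck pressure: p_P = c⁷/(ℏG²) = 4.68 × 10¹¹³ Pa.
0.0390 × 4.68 × 10¹¹³ Pa = 1.83 × 10¹¹² Pa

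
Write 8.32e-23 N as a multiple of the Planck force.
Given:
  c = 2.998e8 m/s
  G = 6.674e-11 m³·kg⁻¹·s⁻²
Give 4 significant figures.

6.874e-67

Planck force: F_P = c⁴/G = 1.210e44 N.
8.32e-23 / 1.210e44 = 6.874e-67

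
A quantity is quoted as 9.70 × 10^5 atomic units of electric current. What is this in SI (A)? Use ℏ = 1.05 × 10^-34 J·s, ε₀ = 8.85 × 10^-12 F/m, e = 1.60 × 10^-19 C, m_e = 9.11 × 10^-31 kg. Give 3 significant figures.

One atomic unit of electric current: I_au = e E_h/ℏ = m_e e⁵/((4πε₀)²ℏ³) = 6.67 × 10^-3 A.
9.70 × 10^5 × 6.67 × 10^-3 A = 6.47 × 10^3 A

6.47 × 10^3 A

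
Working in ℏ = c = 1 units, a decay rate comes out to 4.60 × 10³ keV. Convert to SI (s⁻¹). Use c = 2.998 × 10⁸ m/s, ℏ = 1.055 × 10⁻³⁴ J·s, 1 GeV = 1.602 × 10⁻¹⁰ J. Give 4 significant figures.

A rate is [E]/ℏ; divide by ℏ.
1 GeV → 1/ℏ × (1 GeV in J) = 1.518 × 10²⁴ s⁻¹.
Convert the energy scale: 4.60 × 10³ keV = 4.60 × 10⁻³ GeV.
Result: 4.60 × 10⁻³ × 1.518 × 10²⁴ = 6.985 × 10²¹ s⁻¹.

6.985 × 10²¹ s⁻¹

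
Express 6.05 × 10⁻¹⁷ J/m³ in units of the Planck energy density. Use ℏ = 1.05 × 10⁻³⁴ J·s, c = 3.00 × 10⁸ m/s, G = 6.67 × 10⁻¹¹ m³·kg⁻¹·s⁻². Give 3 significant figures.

1.29 × 10⁻¹³⁰

Planck energy density: u_P = c⁷/(ℏG²) = 4.68 × 10¹¹³ J/m³.
6.05 × 10⁻¹⁷ / 4.68 × 10¹¹³ = 1.29 × 10⁻¹³⁰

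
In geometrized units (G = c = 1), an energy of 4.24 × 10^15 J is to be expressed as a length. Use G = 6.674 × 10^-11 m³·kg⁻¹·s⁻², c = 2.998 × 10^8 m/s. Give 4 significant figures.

3.503 × 10^-29 m

Energy → length via G/c⁴.
4.24 × 10^15 J × (G/c⁴) = 3.503 × 10^-29 m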